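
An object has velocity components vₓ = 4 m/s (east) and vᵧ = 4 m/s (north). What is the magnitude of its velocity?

|v| = √(vₓ² + vᵧ²) = √(4² + 4²) = √(32) = 5.66 m/s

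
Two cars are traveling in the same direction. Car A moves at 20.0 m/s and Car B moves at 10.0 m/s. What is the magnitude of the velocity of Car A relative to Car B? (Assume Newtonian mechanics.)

v_rel = |v_A - v_B| = |20.0 - 10.0| = 10.0 m/s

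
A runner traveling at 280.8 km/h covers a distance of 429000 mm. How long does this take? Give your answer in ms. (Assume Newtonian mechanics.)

d = 429000 mm × 0.001 = 429.0 m
v = 280.8 km/h × 0.2777777777777778 = 78.0 m/s
t = d / v = 429.0 / 78.0 = 5.5 s
t = 5.5 s / 0.001 = 5500 ms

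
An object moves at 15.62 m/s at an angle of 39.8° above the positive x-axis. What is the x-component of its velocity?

vₓ = v cos(θ) = 15.62 × cos(39.8°) = 12.0 m/s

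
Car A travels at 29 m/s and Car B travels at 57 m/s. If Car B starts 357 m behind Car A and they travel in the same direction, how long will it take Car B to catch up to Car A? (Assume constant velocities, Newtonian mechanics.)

Relative speed: v_rel = 57 - 29 = 28 m/s
Time to catch: t = d₀/v_rel = 357/28 = 12.75 s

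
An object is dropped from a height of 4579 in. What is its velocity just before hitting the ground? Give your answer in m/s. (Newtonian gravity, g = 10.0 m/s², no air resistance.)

h = 4579 in × 0.0254 = 116.307 m
v = √(2gh) = √(2 × 10.0 × 116.307) = 48.23 m/s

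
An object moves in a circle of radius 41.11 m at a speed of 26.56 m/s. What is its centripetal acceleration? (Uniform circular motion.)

a_c = v²/r = 26.56²/41.11 = 705.4336/41.11 = 17.16 m/s²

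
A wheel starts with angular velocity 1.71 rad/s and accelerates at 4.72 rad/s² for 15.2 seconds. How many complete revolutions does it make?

θ = ω₀t + ½αt² = 1.71×15.2 + ½×4.72×15.2² = 571.2464 rad
Total revolutions = θ/(2π) = 571.2464/(2π) = 90.92
Complete revolutions = ⌊90.92⌋ = 90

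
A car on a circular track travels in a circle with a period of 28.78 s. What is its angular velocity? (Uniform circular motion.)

ω = 2π/T = 2π/28.78 = 0.2183 rad/s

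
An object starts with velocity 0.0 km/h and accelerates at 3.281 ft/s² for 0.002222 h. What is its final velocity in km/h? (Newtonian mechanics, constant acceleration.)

v₀ = 0.0 km/h × 0.2777777777777778 = 0.0 m/s
a = 3.281 ft/s² × 0.3048 = 1.00005 m/s²
t = 0.002222 h × 3600.0 = 7.9992 s
v = v₀ + a × t = 0.0 + 1.00005 × 7.9992 = 7.9996 m/s
v = 7.9996 m/s / 0.2777777777777778 = 28.8 km/h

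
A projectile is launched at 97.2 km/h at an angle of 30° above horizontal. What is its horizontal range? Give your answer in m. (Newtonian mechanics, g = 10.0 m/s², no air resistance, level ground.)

v₀ = 97.2 km/h × 0.2777777777777778 = 27.0 m/s
R = v₀² × sin(2θ) / g = 27.0² × sin(2 × 30°) / 10.0 = 729.0 × 0.866025 / 10.0 = 63.13 m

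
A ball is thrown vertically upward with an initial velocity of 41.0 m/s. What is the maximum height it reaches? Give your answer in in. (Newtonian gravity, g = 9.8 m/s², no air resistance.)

h_max = v₀² / (2g) = 41.0² / (2 × 9.8) = 1681.0 / 19.6 = 85.7653 m
h_max = 85.7653 m / 0.0254 = 3377 in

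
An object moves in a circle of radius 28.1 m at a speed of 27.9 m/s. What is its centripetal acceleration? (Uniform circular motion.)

a_c = v²/r = 27.9²/28.1 = 778.41/28.1 = 27.7 m/s²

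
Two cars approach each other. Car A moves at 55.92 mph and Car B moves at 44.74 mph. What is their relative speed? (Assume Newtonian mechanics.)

v_rel = v_A + v_B = 55.92 + 44.74 = 100.66 mph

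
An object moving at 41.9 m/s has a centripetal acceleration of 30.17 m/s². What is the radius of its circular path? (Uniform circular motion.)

r = v²/a_c = 41.9²/30.17 = 58.19 m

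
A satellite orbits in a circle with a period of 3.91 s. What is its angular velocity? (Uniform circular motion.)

ω = 2π/T = 2π/3.91 = 1.607 rad/s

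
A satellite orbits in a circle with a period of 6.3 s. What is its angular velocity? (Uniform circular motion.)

ω = 2π/T = 2π/6.3 = 0.9973 rad/s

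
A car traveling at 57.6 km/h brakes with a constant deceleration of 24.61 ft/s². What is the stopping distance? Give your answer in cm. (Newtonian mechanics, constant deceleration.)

v₀ = 57.6 km/h × 0.2777777777777778 = 16.0 m/s
a = 24.61 ft/s² × 0.3048 = 7.50113 m/s²
d = v₀² / (2a) = 16.0² / (2 × 7.50113) = 256.0 / 15.0023 = 17.0641 m
d = 17.0641 m / 0.01 = 1706 cm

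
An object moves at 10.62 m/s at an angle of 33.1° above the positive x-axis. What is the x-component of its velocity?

vₓ = v cos(θ) = 10.62 × cos(33.1°) = 8.9 m/s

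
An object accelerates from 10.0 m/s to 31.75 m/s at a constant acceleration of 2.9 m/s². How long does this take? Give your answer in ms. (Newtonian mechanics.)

t = (v - v₀) / a = (31.75 - 10.0) / 2.9 = 7.5 s
t = 7.5 s / 0.001 = 7500 ms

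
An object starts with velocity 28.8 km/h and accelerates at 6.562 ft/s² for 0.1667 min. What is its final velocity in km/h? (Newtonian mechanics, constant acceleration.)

v₀ = 28.8 km/h × 0.2777777777777778 = 8.0 m/s
a = 6.562 ft/s² × 0.3048 = 2.0001 m/s²
t = 0.1667 min × 60.0 = 10.002 s
v = v₀ + a × t = 8.0 + 2.0001 × 10.002 = 28.005 m/s
v = 28.005 m/s / 0.2777777777777778 = 100.8 km/h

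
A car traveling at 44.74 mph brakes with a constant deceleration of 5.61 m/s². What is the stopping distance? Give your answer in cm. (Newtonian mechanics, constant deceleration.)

v₀ = 44.74 mph × 0.44704 = 20.0006 m/s
d = v₀² / (2a) = 20.0006² / (2 × 5.61) = 400.024 / 11.22 = 35.6528 m
d = 35.6528 m / 0.01 = 3565 cm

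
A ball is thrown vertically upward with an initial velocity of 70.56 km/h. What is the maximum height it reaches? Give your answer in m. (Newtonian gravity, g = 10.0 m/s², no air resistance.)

v₀ = 70.56 km/h × 0.2777777777777778 = 19.6 m/s
h_max = v₀² / (2g) = 19.6² / (2 × 10.0) = 384.16 / 20.0 = 19.21 m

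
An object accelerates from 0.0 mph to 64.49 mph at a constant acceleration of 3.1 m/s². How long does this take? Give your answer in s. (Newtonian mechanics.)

v₀ = 0.0 mph × 0.44704 = 0.0 m/s
v = 64.49 mph × 0.44704 = 28.8296 m/s
t = (v - v₀) / a = (28.8296 - 0.0) / 3.1 = 9.3 s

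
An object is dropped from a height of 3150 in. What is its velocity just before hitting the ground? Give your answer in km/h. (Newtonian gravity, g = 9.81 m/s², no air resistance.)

h = 3150 in × 0.0254 = 80.01 m
v = √(2gh) = √(2 × 9.81 × 80.01) = 39.6207 m/s
v = 39.6207 m/s / 0.2777777777777778 = 142.6 km/h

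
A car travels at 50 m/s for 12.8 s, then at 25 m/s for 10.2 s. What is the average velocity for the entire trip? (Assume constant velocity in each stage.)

d₁ = v₁t₁ = 50 × 12.8 = 640.0 m
d₂ = v₂t₂ = 25 × 10.2 = 255.0 m
d_total = 895.0 m, t_total = 23.0 s
v_avg = d_total/t_total = 895.0/23.0 = 38.91 m/s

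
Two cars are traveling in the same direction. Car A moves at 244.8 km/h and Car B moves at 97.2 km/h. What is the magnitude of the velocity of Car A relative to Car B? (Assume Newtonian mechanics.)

v_rel = |v_A - v_B| = |244.8 - 97.2| = 147.6 km/h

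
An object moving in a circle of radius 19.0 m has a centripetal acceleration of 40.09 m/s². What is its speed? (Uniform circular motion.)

v = √(a_c × r) = √(40.09 × 19.0) = 27.6 m/s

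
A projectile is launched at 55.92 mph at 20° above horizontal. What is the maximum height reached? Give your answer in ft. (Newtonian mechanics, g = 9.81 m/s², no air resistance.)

v₀ = 55.92 mph × 0.44704 = 24.9985 m/s
H = v₀² × sin²(θ) / (2g) = 24.9985² × sin(20°)² / (2 × 9.81) = 624.925 × 0.116978 / 19.62 = 3.72592 m
H = 3.72592 m / 0.3048 = 12.22 ft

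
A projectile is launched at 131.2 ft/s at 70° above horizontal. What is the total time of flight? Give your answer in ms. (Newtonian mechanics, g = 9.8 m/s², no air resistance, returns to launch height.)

v₀ = 131.2 ft/s × 0.3048 = 39.9898 m/s
T = 2 × v₀ × sin(θ) / g = 2 × 39.9898 × sin(70°) / 9.8 = 2 × 39.9898 × 0.939693 / 9.8 = 7.66901 s
T = 7.66901 s / 0.001 = 7669 ms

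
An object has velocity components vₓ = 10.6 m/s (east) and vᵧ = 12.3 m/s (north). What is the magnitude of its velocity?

|v| = √(vₓ² + vᵧ²) = √(10.6² + 12.3²) = √(263.65) = 16.24 m/s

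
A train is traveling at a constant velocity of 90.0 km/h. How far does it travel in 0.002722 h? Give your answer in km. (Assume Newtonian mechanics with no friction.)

v = 90.0 km/h × 0.2777777777777778 = 25.0 m/s
t = 0.002722 h × 3600.0 = 9.7992 s
d = v × t = 25.0 × 9.7992 = 244.98 m
d = 244.98 m / 1000.0 = 0.245 km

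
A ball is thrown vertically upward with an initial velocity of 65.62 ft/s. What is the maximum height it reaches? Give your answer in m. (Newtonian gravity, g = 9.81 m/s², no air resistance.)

v₀ = 65.62 ft/s × 0.3048 = 20.001 m/s
h_max = v₀² / (2g) = 20.001² / (2 × 9.81) = 400.04 / 19.62 = 20.39 m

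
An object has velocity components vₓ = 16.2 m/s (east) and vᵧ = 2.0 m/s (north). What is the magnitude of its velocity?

|v| = √(vₓ² + vᵧ²) = √(16.2² + 2.0²) = √(266.44) = 16.32 m/s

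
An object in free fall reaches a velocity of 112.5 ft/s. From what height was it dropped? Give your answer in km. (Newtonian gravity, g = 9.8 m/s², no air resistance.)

v = 112.5 ft/s × 0.3048 = 34.29 m/s
h = v² / (2g) = 34.29² / (2 × 9.8) = 59.99 m
h = 59.99 m / 1000.0 = 0.05999 km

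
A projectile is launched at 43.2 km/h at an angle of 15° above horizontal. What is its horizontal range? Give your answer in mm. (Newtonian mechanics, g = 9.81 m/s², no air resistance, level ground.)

v₀ = 43.2 km/h × 0.2777777777777778 = 12.0 m/s
R = v₀² × sin(2θ) / g = 12.0² × sin(2 × 15°) / 9.81 = 144.0 × 0.5 / 9.81 = 7.33945 m
R = 7.33945 m / 0.001 = 7339 mm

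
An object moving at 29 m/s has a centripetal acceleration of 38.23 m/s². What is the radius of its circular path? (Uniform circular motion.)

r = v²/a_c = 29²/38.23 = 22.0 m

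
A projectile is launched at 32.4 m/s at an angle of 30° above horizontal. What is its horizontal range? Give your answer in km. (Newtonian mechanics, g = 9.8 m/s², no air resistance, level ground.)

R = v₀² × sin(2θ) / g = 32.4² × sin(2 × 30°) / 9.8 = 1049.76 × 0.866025 / 9.8 = 92.7672 m
R = 92.7672 m / 1000.0 = 0.09277 km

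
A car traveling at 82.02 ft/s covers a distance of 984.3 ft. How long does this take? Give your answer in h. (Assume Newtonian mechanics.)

d = 984.3 ft × 0.3048 = 300.015 m
v = 82.02 ft/s × 0.3048 = 24.9997 m/s
t = d / v = 300.015 / 24.9997 = 12.0007 s
t = 12.0007 s / 3600.0 = 0.003334 h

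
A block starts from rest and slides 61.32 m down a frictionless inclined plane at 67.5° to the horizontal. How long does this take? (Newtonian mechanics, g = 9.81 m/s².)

a = g sin(θ) = 9.81 × sin(67.5°) = 9.0633 m/s²
t = √(2d/a) = √(2 × 61.32 / 9.0633) = 3.68 s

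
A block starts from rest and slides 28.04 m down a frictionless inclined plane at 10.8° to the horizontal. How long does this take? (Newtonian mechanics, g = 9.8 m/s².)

a = g sin(θ) = 9.8 × sin(10.8°) = 1.8363 m/s²
t = √(2d/a) = √(2 × 28.04 / 1.8363) = 5.53 s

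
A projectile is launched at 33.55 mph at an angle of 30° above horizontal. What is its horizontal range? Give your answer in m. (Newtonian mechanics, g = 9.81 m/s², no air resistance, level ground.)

v₀ = 33.55 mph × 0.44704 = 14.9982 m/s
R = v₀² × sin(2θ) / g = 14.9982² × sin(2 × 30°) / 9.81 = 224.946 × 0.866025 / 9.81 = 19.86 m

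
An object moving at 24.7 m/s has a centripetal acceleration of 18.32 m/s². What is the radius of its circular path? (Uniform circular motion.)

r = v²/a_c = 24.7²/18.32 = 33.3 m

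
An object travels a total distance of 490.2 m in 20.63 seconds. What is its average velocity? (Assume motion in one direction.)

v_avg = Δd / Δt = 490.2 / 20.63 = 23.76 m/s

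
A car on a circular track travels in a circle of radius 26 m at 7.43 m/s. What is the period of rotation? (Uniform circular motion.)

T = 2πr/v = 2π×26/7.43 = 21.99 s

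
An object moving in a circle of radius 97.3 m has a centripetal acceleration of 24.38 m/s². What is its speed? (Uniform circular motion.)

v = √(a_c × r) = √(24.38 × 97.3) = 48.7 m/s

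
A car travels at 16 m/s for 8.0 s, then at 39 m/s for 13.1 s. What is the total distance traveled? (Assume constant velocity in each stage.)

d₁ = v₁t₁ = 16 × 8.0 = 128.0 m
d₂ = v₂t₂ = 39 × 13.1 = 510.9 m
d_total = 128.0 + 510.9 = 638.9 m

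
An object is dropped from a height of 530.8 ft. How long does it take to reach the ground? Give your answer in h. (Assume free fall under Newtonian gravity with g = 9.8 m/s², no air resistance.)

h = 530.8 ft × 0.3048 = 161.788 m
t = √(2h/g) = √(2 × 161.788 / 9.8) = 5.74613 s
t = 5.74613 s / 3600.0 = 0.001596 h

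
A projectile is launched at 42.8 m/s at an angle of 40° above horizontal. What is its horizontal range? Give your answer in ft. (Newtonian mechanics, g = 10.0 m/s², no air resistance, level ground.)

R = v₀² × sin(2θ) / g = 42.8² × sin(2 × 40°) / 10.0 = 1831.84 × 0.984808 / 10.0 = 180.401 m
R = 180.401 m / 0.3048 = 591.9 ft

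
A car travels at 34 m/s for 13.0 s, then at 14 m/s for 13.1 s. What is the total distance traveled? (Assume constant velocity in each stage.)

d₁ = v₁t₁ = 34 × 13.0 = 442.0 m
d₂ = v₂t₂ = 14 × 13.1 = 183.4 m
d_total = 442.0 + 183.4 = 625.4 m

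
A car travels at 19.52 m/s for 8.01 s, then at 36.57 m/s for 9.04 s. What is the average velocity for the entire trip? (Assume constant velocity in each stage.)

d₁ = v₁t₁ = 19.52 × 8.01 = 156.3552 m
d₂ = v₂t₂ = 36.57 × 9.04 = 330.5928 m
d_total = 486.948 m, t_total = 17.05 s
v_avg = d_total/t_total = 486.948/17.05 = 28.56 m/s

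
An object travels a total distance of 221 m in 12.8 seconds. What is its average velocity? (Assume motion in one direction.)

v_avg = Δd / Δt = 221 / 12.8 = 17.27 m/s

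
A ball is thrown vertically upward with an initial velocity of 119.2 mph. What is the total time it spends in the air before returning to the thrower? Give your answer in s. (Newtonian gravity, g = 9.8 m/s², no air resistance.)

v₀ = 119.2 mph × 0.44704 = 53.2872 m/s
t_total = 2 × v₀ / g = 2 × 53.2872 / 9.8 = 10.87 s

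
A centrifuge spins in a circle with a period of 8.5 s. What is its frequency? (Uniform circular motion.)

f = 1/T = 1/8.5 = 0.1176 Hz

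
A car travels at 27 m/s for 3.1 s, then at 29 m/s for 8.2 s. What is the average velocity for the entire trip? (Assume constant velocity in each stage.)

d₁ = v₁t₁ = 27 × 3.1 = 83.7 m
d₂ = v₂t₂ = 29 × 8.2 = 237.8 m
d_total = 321.5 m, t_total = 11.3 s
v_avg = d_total/t_total = 321.5/11.3 = 28.45 m/s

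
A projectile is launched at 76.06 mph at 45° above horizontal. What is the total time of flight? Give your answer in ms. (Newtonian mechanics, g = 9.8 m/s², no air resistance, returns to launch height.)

v₀ = 76.06 mph × 0.44704 = 34.0019 m/s
T = 2 × v₀ × sin(θ) / g = 2 × 34.0019 × sin(45°) / 9.8 = 2 × 34.0019 × 0.707107 / 9.8 = 4.90673 s
T = 4.90673 s / 0.001 = 4907 ms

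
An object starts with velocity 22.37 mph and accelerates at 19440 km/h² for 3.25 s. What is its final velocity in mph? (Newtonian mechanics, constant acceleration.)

v₀ = 22.37 mph × 0.44704 = 10.0003 m/s
a = 19440 km/h² × 7.716049382716049e-05 = 1.5 m/s²
v = v₀ + a × t = 10.0003 + 1.5 × 3.25 = 14.8753 m/s
v = 14.8753 m/s / 0.44704 = 33.28 mph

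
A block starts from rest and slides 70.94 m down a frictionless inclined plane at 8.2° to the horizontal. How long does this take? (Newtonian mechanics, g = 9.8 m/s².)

a = g sin(θ) = 9.8 × sin(8.2°) = 1.3978 m/s²
t = √(2d/a) = √(2 × 70.94 / 1.3978) = 10.07 s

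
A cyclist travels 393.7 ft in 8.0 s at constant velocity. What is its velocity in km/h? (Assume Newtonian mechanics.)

d = 393.7 ft × 0.3048 = 120.0 m
v = d / t = 120.0 / 8.0 = 15.0 m/s
v = 15.0 m/s / 0.2777777777777778 = 54.0 km/h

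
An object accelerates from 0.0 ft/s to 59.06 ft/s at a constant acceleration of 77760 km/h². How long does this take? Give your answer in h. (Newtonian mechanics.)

v₀ = 0.0 ft/s × 0.3048 = 0.0 m/s
v = 59.06 ft/s × 0.3048 = 18.0015 m/s
a = 77760 km/h² × 7.716049382716049e-05 = 6.0 m/s²
t = (v - v₀) / a = (18.0015 - 0.0) / 6.0 = 3.00025 s
t = 3.00025 s / 3600.0 = 0.0008334 h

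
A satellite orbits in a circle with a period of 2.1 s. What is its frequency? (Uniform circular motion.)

f = 1/T = 1/2.1 = 0.4762 Hz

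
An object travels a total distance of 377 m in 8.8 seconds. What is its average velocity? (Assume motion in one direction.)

v_avg = Δd / Δt = 377 / 8.8 = 42.84 m/s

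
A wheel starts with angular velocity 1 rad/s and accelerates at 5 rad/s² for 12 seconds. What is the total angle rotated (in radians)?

θ = ω₀t + ½αt² = 1×12 + ½×5×12² = 372.0 rad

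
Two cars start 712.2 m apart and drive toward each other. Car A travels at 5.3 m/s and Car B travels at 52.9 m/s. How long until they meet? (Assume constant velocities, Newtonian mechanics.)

Combined speed: v_combined = 5.3 + 52.9 = 58.2 m/s
Time to meet: t = d/v_combined = 712.2/58.2 = 12.24 s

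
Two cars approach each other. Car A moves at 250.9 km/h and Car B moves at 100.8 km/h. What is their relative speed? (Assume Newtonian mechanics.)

v_rel = v_A + v_B = 250.9 + 100.8 = 351.7 km/h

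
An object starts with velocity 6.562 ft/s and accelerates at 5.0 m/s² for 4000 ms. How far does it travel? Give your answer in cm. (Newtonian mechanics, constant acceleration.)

v₀ = 6.562 ft/s × 0.3048 = 2.0001 m/s
t = 4000 ms × 0.001 = 4.0 s
d = v₀ × t + ½ × a × t² = 2.0001 × 4.0 + 0.5 × 5.0 × 4.0² = 48.0004 m
d = 48.0004 m / 0.01 = 4800 cm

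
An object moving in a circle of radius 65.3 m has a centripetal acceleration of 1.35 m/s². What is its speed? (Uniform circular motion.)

v = √(a_c × r) = √(1.35 × 65.3) = 9.39 m/s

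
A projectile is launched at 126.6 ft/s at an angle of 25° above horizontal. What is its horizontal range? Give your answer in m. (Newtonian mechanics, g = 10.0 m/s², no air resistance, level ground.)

v₀ = 126.6 ft/s × 0.3048 = 38.5877 m/s
R = v₀² × sin(2θ) / g = 38.5877² × sin(2 × 25°) / 10.0 = 1489.01 × 0.766044 / 10.0 = 114.1 m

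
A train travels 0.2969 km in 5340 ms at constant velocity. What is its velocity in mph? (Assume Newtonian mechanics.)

d = 0.2969 km × 1000.0 = 296.9 m
t = 5340 ms × 0.001 = 5.34 s
v = d / t = 296.9 / 5.34 = 55.5993 m/s
v = 55.5993 m/s / 0.44704 = 124.4 mph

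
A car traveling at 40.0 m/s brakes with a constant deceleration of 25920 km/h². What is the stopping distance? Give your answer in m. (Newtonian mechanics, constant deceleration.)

a = 25920 km/h² × 7.716049382716049e-05 = 2.0 m/s²
d = v₀² / (2a) = 40.0² / (2 × 2.0) = 1600.0 / 4.0 = 400.0 m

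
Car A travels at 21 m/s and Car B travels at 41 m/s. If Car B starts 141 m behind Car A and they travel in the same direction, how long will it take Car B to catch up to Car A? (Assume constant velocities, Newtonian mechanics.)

Relative speed: v_rel = 41 - 21 = 20 m/s
Time to catch: t = d₀/v_rel = 141/20 = 7.05 s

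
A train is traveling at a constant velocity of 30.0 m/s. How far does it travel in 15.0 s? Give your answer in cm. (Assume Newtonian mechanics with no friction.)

d = v × t = 30.0 × 15.0 = 450.0 m
d = 450.0 m / 0.01 = 45000 cm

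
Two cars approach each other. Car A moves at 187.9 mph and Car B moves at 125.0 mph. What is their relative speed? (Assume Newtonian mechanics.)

v_rel = v_A + v_B = 187.9 + 125.0 = 312.9 mph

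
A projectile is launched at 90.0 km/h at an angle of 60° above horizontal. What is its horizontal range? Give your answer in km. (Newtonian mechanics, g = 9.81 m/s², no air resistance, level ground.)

v₀ = 90.0 km/h × 0.2777777777777778 = 25.0 m/s
R = v₀² × sin(2θ) / g = 25.0² × sin(2 × 60°) / 9.81 = 625.0 × 0.866025 / 9.81 = 55.1749 m
R = 55.1749 m / 1000.0 = 0.05517 km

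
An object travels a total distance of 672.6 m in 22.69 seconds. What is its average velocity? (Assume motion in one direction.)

v_avg = Δd / Δt = 672.6 / 22.69 = 29.64 m/s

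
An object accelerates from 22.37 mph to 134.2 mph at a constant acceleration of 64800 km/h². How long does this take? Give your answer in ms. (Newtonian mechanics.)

v₀ = 22.37 mph × 0.44704 = 10.0003 m/s
v = 134.2 mph × 0.44704 = 59.9928 m/s
a = 64800 km/h² × 7.716049382716049e-05 = 5.0 m/s²
t = (v - v₀) / a = (59.9928 - 10.0003) / 5.0 = 9.9985 s
t = 9.9985 s / 0.001 = 9998 ms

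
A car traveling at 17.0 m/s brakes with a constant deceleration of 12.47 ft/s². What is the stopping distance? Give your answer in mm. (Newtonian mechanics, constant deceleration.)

a = 12.47 ft/s² × 0.3048 = 3.80086 m/s²
d = v₀² / (2a) = 17.0² / (2 × 3.80086) = 289.0 / 7.60172 = 38.0177 m
d = 38.0177 m / 0.001 = 38020 mm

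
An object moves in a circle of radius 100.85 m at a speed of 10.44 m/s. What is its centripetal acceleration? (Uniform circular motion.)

a_c = v²/r = 10.44²/100.85 = 108.9936/100.85 = 1.08 m/s²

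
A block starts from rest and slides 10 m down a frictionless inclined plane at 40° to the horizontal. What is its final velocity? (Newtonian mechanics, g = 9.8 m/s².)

a = g sin(θ) = 9.8 × sin(40°) = 6.2993 m/s²
v = √(2ad) = √(2 × 6.2993 × 10) = 11.22 m/s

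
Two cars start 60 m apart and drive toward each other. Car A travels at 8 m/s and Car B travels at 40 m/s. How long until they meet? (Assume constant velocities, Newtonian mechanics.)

Combined speed: v_combined = 8 + 40 = 48 m/s
Time to meet: t = d/v_combined = 60/48 = 1.25 s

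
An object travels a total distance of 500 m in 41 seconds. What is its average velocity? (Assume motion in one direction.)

v_avg = Δd / Δt = 500 / 41 = 12.2 m/s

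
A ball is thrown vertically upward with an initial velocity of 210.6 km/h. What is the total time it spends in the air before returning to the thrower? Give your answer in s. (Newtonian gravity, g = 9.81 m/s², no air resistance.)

v₀ = 210.6 km/h × 0.2777777777777778 = 58.5 m/s
t_total = 2 × v₀ / g = 2 × 58.5 / 9.81 = 11.93 s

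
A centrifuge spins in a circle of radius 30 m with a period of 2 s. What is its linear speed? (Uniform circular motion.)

v = 2πr/T = 2π×30/2 = 94.25 m/s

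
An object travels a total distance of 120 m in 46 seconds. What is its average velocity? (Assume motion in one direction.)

v_avg = Δd / Δt = 120 / 46 = 2.61 m/s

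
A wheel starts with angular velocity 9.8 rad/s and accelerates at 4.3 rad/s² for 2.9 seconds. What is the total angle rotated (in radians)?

θ = ω₀t + ½αt² = 9.8×2.9 + ½×4.3×2.9² = 46.5 rad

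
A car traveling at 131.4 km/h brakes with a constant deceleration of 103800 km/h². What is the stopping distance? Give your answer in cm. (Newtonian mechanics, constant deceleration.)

v₀ = 131.4 km/h × 0.2777777777777778 = 36.5 m/s
a = 103800 km/h² × 7.716049382716049e-05 = 8.00926 m/s²
d = v₀² / (2a) = 36.5² / (2 × 8.00926) = 1332.25 / 16.0185 = 83.1695 m
d = 83.1695 m / 0.01 = 8317 cm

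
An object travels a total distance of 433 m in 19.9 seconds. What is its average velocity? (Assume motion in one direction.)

v_avg = Δd / Δt = 433 / 19.9 = 21.76 m/s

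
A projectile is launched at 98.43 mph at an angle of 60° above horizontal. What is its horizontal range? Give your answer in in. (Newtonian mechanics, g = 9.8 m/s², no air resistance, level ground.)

v₀ = 98.43 mph × 0.44704 = 44.0021 m/s
R = v₀² × sin(2θ) / g = 44.0021² × sin(2 × 60°) / 9.8 = 1936.18 × 0.866025 / 9.8 = 171.1 m
R = 171.1 m / 0.0254 = 6736 in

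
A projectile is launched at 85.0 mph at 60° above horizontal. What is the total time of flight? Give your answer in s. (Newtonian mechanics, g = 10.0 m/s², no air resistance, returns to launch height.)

v₀ = 85.0 mph × 0.44704 = 37.9984 m/s
T = 2 × v₀ × sin(θ) / g = 2 × 37.9984 × sin(60°) / 10.0 = 2 × 37.9984 × 0.866025 / 10.0 = 6.582 s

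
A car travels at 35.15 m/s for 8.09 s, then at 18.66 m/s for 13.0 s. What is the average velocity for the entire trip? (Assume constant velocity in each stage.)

d₁ = v₁t₁ = 35.15 × 8.09 = 284.3635 m
d₂ = v₂t₂ = 18.66 × 13.0 = 242.58 m
d_total = 526.9435 m, t_total = 21.09 s
v_avg = d_total/t_total = 526.9435/21.09 = 24.99 m/s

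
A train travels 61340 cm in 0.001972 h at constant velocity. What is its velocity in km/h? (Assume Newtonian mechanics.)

d = 61340 cm × 0.01 = 613.4 m
t = 0.001972 h × 3600.0 = 7.0992 s
v = d / t = 613.4 / 7.0992 = 86.4041 m/s
v = 86.4041 m/s / 0.2777777777777778 = 311.1 km/h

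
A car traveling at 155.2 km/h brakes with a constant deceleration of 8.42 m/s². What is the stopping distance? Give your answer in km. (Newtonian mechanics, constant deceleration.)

v₀ = 155.2 km/h × 0.2777777777777778 = 43.1111 m/s
d = v₀² / (2a) = 43.1111² / (2 × 8.42) = 1858.57 / 16.84 = 110.366 m
d = 110.366 m / 1000.0 = 0.1104 km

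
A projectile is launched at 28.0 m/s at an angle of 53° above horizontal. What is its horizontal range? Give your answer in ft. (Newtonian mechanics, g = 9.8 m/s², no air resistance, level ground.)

R = v₀² × sin(2θ) / g = 28.0² × sin(2 × 53°) / 9.8 = 784.0 × 0.961262 / 9.8 = 76.901 m
R = 76.901 m / 0.3048 = 252.3 ft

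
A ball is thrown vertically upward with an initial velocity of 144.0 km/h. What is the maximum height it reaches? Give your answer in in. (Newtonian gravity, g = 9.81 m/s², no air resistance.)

v₀ = 144.0 km/h × 0.2777777777777778 = 40.0 m/s
h_max = v₀² / (2g) = 40.0² / (2 × 9.81) = 1600.0 / 19.62 = 81.5494 m
h_max = 81.5494 m / 0.0254 = 3211 in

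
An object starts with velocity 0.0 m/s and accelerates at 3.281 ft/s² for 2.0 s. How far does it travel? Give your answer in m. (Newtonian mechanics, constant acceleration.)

a = 3.281 ft/s² × 0.3048 = 1.00005 m/s²
d = v₀ × t + ½ × a × t² = 0.0 × 2.0 + 0.5 × 1.00005 × 2.0² = 2.0 m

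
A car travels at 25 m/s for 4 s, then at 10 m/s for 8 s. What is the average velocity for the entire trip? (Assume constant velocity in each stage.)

d₁ = v₁t₁ = 25 × 4 = 100 m
d₂ = v₂t₂ = 10 × 8 = 80 m
d_total = 180 m, t_total = 12 s
v_avg = d_total/t_total = 180/12 = 15.0 m/s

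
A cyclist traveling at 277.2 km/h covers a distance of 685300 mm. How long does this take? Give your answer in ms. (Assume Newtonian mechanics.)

d = 685300 mm × 0.001 = 685.3 m
v = 277.2 km/h × 0.2777777777777778 = 77.0 m/s
t = d / v = 685.3 / 77.0 = 8.9 s
t = 8.9 s / 0.001 = 8900 ms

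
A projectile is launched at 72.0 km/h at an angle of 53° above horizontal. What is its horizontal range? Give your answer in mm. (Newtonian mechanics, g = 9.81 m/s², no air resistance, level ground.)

v₀ = 72.0 km/h × 0.2777777777777778 = 20.0 m/s
R = v₀² × sin(2θ) / g = 20.0² × sin(2 × 53°) / 9.81 = 400.0 × 0.961262 / 9.81 = 39.1952 m
R = 39.1952 m / 0.001 = 39200 mm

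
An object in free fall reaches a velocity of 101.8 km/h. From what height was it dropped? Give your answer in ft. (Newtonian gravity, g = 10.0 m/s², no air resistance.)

v = 101.8 km/h × 0.2777777777777778 = 28.2778 m/s
h = v² / (2g) = 28.2778² / (2 × 10.0) = 39.9817 m
h = 39.9817 m / 0.3048 = 131.2 ft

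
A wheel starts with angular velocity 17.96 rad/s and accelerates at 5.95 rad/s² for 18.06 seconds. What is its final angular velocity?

ω = ω₀ + αt = 17.96 + 5.95 × 18.06 = 125.42 rad/s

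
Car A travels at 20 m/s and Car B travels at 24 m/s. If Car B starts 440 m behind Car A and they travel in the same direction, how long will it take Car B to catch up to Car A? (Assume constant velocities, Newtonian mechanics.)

Relative speed: v_rel = 24 - 20 = 4 m/s
Time to catch: t = d₀/v_rel = 440/4 = 110.0 s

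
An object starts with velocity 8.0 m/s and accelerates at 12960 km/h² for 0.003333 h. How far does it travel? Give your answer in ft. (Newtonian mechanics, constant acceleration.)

a = 12960 km/h² × 7.716049382716049e-05 = 1.0 m/s²
t = 0.003333 h × 3600.0 = 11.9988 s
d = v₀ × t + ½ × a × t² = 8.0 × 11.9988 + 0.5 × 1.0 × 11.9988² = 167.976 m
d = 167.976 m / 0.3048 = 551.1 ft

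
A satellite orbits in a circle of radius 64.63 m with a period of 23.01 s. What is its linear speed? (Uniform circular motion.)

v = 2πr/T = 2π×64.63/23.01 = 17.65 m/s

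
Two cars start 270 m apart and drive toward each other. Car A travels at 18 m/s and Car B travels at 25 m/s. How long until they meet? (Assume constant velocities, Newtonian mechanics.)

Combined speed: v_combined = 18 + 25 = 43 m/s
Time to meet: t = d/v_combined = 270/43 = 6.28 s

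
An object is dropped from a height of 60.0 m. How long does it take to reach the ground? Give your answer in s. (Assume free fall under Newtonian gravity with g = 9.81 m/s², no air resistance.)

t = √(2h/g) = √(2 × 60.0 / 9.81) = 3.497 s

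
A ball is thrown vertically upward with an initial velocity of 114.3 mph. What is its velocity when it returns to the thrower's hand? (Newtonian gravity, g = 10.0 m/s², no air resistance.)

By conservation of energy (no air resistance), the ball returns to the throw height with the same speed as launch, but directed downward.
|v_ground| = v₀ = 114.3 mph
v_ground = 114.3 mph (downward)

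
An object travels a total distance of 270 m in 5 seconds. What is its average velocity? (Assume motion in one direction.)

v_avg = Δd / Δt = 270 / 5 = 54.0 m/s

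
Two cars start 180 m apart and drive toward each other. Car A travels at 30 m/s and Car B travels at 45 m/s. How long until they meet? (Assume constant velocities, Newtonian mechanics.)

Combined speed: v_combined = 30 + 45 = 75 m/s
Time to meet: t = d/v_combined = 180/75 = 2.4 s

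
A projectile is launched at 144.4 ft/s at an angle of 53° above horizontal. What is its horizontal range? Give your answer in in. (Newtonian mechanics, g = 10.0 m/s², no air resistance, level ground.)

v₀ = 144.4 ft/s × 0.3048 = 44.0131 m/s
R = v₀² × sin(2θ) / g = 44.0131² × sin(2 × 53°) / 10.0 = 1937.15 × 0.961262 / 10.0 = 186.211 m
R = 186.211 m / 0.0254 = 7331 in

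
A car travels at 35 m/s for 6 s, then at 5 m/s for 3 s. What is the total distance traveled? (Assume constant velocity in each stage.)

d₁ = v₁t₁ = 35 × 6 = 210 m
d₂ = v₂t₂ = 5 × 3 = 15 m
d_total = 210 + 15 = 225 m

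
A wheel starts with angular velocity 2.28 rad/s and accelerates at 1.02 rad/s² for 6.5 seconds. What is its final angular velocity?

ω = ω₀ + αt = 2.28 + 1.02 × 6.5 = 8.91 rad/s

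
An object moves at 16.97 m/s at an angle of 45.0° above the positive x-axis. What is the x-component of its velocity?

vₓ = v cos(θ) = 16.97 × cos(45.0°) = 12.0 m/s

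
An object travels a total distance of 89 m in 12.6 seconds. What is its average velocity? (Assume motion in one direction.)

v_avg = Δd / Δt = 89 / 12.6 = 7.06 m/s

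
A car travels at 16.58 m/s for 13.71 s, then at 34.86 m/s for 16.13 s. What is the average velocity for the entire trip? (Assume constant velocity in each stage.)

d₁ = v₁t₁ = 16.58 × 13.71 = 227.3118 m
d₂ = v₂t₂ = 34.86 × 16.13 = 562.2918 m
d_total = 789.6036 m, t_total = 29.84 s
v_avg = d_total/t_total = 789.6036/29.84 = 26.46 m/s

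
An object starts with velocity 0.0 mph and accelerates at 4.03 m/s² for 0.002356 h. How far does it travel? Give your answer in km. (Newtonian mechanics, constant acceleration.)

v₀ = 0.0 mph × 0.44704 = 0.0 m/s
t = 0.002356 h × 3600.0 = 8.4816 s
d = v₀ × t + ½ × a × t² = 0.0 × 8.4816 + 0.5 × 4.03 × 8.4816² = 144.954 m
d = 144.954 m / 1000.0 = 0.145 km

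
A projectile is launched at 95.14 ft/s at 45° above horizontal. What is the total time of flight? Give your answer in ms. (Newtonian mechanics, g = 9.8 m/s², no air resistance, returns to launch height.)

v₀ = 95.14 ft/s × 0.3048 = 28.9987 m/s
T = 2 × v₀ × sin(θ) / g = 2 × 28.9987 × sin(45°) / 9.8 = 2 × 28.9987 × 0.707107 / 9.8 = 4.18473 s
T = 4.18473 s / 0.001 = 4185 ms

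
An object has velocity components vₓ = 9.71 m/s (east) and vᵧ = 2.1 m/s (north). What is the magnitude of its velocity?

|v| = √(vₓ² + vᵧ²) = √(9.71² + 2.1²) = √(98.6941) = 9.93 m/s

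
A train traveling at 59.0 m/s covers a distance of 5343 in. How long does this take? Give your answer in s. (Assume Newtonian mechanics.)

d = 5343 in × 0.0254 = 135.712 m
t = d / v = 135.712 / 59.0 = 2.3 s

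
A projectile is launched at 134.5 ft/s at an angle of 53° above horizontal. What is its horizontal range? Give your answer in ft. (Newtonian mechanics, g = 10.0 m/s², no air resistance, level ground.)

v₀ = 134.5 ft/s × 0.3048 = 40.9956 m/s
R = v₀² × sin(2θ) / g = 40.9956² × sin(2 × 53°) / 10.0 = 1680.64 × 0.961262 / 10.0 = 161.554 m
R = 161.554 m / 0.3048 = 530.0 ft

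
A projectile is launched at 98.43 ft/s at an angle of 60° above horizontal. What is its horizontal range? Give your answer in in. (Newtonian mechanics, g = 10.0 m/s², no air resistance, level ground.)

v₀ = 98.43 ft/s × 0.3048 = 30.0015 m/s
R = v₀² × sin(2θ) / g = 30.0015² × sin(2 × 60°) / 10.0 = 900.09 × 0.866025 / 10.0 = 77.95 m
R = 77.95 m / 0.0254 = 3069 in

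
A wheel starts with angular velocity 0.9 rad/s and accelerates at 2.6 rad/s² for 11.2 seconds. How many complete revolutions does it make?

θ = ω₀t + ½αt² = 0.9×11.2 + ½×2.6×11.2² = 173.152 rad
Total revolutions = θ/(2π) = 173.152/(2π) = 27.56
Complete revolutions = ⌊27.56⌋ = 27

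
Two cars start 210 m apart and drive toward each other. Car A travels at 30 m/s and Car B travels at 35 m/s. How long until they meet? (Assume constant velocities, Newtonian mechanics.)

Combined speed: v_combined = 30 + 35 = 65 m/s
Time to meet: t = d/v_combined = 210/65 = 3.23 s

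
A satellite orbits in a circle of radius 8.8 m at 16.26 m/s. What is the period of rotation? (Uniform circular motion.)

T = 2πr/v = 2π×8.8/16.26 = 3.4 s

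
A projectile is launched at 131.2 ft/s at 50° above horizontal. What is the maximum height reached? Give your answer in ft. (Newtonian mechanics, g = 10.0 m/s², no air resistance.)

v₀ = 131.2 ft/s × 0.3048 = 39.9898 m/s
H = v₀² × sin²(θ) / (2g) = 39.9898² × sin(50°)² / (2 × 10.0) = 1599.18 × 0.586824 / 20.0 = 46.9219 m
H = 46.9219 m / 0.3048 = 153.9 ft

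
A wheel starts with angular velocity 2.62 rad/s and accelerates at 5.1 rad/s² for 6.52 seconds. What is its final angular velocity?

ω = ω₀ + αt = 2.62 + 5.1 × 6.52 = 35.87 rad/s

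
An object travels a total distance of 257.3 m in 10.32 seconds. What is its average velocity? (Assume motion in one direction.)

v_avg = Δd / Δt = 257.3 / 10.32 = 24.93 m/s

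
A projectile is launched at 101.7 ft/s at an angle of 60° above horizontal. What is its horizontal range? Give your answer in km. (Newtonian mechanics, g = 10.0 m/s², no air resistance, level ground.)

v₀ = 101.7 ft/s × 0.3048 = 30.9982 m/s
R = v₀² × sin(2θ) / g = 30.9982² × sin(2 × 60°) / 10.0 = 960.888 × 0.866025 / 10.0 = 83.2153 m
R = 83.2153 m / 1000.0 = 0.08322 km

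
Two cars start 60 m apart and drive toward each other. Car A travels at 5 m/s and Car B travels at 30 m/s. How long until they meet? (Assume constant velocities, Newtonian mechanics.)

Combined speed: v_combined = 5 + 30 = 35 m/s
Time to meet: t = d/v_combined = 60/35 = 1.71 s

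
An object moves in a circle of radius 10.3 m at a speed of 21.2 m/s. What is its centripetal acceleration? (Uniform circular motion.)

a_c = v²/r = 21.2²/10.3 = 449.44/10.3 = 43.63 m/s²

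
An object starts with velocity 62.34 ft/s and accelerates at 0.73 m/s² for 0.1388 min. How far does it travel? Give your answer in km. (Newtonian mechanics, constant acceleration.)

v₀ = 62.34 ft/s × 0.3048 = 19.0012 m/s
t = 0.1388 min × 60.0 = 8.328 s
d = v₀ × t + ½ × a × t² = 19.0012 × 8.328 + 0.5 × 0.73 × 8.328² = 183.557 m
d = 183.557 m / 1000.0 = 0.1836 km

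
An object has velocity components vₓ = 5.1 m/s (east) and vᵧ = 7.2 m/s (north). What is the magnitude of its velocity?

|v| = √(vₓ² + vᵧ²) = √(5.1² + 7.2²) = √(77.85) = 8.82 m/s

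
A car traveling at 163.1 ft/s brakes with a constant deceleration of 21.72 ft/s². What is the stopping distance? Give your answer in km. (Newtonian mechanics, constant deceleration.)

v₀ = 163.1 ft/s × 0.3048 = 49.7129 m/s
a = 21.72 ft/s² × 0.3048 = 6.62026 m/s²
d = v₀² / (2a) = 49.7129² / (2 × 6.62026) = 2471.37 / 13.2405 = 186.652 m
d = 186.652 m / 1000.0 = 0.1867 km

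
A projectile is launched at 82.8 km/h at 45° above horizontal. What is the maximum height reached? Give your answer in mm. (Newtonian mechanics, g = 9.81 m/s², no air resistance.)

v₀ = 82.8 km/h × 0.2777777777777778 = 23.0 m/s
H = v₀² × sin²(θ) / (2g) = 23.0² × sin(45°)² / (2 × 9.81) = 529.0 × 0.5 / 19.62 = 13.4811 m
H = 13.4811 m / 0.001 = 13480 mm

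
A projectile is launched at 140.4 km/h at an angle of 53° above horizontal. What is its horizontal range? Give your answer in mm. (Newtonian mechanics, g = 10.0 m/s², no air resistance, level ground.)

v₀ = 140.4 km/h × 0.2777777777777778 = 39.0 m/s
R = v₀² × sin(2θ) / g = 39.0² × sin(2 × 53°) / 10.0 = 1521.0 × 0.961262 / 10.0 = 146.208 m
R = 146.208 m / 0.001 = 146200 mm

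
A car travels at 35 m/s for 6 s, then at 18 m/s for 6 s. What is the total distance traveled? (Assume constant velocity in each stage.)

d₁ = v₁t₁ = 35 × 6 = 210 m
d₂ = v₂t₂ = 18 × 6 = 108 m
d_total = 210 + 108 = 318 m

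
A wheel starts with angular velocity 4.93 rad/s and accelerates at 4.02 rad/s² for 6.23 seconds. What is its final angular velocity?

ω = ω₀ + αt = 4.93 + 4.02 × 6.23 = 29.97 rad/s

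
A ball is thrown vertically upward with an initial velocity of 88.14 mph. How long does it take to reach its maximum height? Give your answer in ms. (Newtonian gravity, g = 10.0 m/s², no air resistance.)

v₀ = 88.14 mph × 0.44704 = 39.4021 m/s
t_up = v₀ / g = 39.4021 / 10.0 = 3.94021 s
t_up = 3.94021 s / 0.001 = 3940 ms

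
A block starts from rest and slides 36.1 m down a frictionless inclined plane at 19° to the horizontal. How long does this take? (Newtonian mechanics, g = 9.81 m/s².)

a = g sin(θ) = 9.81 × sin(19°) = 3.1938 m/s²
t = √(2d/a) = √(2 × 36.1 / 3.1938) = 4.75 s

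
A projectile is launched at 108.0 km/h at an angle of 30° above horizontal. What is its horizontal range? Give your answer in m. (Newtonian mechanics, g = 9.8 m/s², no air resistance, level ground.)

v₀ = 108.0 km/h × 0.2777777777777778 = 30.0 m/s
R = v₀² × sin(2θ) / g = 30.0² × sin(2 × 30°) / 9.8 = 900.0 × 0.866025 / 9.8 = 79.53 m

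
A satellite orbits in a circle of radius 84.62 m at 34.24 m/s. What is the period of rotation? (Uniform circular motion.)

T = 2πr/v = 2π×84.62/34.24 = 15.53 s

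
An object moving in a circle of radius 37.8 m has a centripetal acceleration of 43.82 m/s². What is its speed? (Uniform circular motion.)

v = √(a_c × r) = √(43.82 × 37.8) = 40.7 m/s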